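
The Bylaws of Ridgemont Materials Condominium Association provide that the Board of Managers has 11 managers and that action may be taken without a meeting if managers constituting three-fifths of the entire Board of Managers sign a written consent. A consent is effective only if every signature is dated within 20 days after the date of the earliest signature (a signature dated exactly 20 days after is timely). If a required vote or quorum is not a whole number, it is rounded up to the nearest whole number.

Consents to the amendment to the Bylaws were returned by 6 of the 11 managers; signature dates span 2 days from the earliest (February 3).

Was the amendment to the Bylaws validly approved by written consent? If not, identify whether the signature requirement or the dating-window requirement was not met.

Not effective — insufficient signatures.

Signatures required: three-fifths of 11 — 3/5 of 11 = 6.60, rounded up to 7, so 7 needed; 6 signed. Insufficient.
Dating window: the latest signature is 2 days after the earliest; the limit is 20 days. Within the window.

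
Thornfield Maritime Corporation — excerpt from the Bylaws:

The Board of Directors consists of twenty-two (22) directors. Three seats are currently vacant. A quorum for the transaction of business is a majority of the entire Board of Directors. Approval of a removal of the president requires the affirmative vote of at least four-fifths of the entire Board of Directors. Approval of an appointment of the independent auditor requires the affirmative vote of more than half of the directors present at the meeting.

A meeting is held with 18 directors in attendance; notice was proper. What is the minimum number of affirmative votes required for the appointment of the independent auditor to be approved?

10

The appointment of the independent auditor requires a majority of the directors present (18).
A majority of 18 is 10.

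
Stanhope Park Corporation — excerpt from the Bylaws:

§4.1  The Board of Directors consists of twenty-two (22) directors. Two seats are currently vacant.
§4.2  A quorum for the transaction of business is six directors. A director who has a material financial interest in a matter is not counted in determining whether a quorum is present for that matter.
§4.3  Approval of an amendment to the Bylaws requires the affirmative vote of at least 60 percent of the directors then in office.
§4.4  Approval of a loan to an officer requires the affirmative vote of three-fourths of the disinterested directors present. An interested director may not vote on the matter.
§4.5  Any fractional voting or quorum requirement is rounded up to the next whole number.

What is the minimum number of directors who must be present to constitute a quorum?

6

The quorum is fixed at 6.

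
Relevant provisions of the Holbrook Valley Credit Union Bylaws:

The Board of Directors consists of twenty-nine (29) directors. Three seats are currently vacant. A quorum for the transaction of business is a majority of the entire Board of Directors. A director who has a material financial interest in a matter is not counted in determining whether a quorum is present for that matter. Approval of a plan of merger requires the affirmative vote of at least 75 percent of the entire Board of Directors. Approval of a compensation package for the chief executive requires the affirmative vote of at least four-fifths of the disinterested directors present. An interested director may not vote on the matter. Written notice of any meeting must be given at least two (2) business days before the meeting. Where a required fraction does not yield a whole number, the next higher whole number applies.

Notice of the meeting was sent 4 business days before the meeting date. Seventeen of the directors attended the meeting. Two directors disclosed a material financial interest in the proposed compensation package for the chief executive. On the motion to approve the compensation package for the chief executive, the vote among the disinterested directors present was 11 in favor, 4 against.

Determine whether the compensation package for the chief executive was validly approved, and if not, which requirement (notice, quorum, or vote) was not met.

Notice: 4 business days given; 2 required (4 ≥ 2). Satisfied.
Quorum: 17 present, but the 2 interested directors do not count, leaving 15. Quorum is 15. Satisfied.
Vote: the compensation package for the chief executive requires four-fifths of the disinterested directors present (17 − 2 = 15). 4/5 of 15 = 12, so 12 affirmative votes are needed; 11 voted in favor. Not satisfied.

Invalid — vote requirement not satisfied.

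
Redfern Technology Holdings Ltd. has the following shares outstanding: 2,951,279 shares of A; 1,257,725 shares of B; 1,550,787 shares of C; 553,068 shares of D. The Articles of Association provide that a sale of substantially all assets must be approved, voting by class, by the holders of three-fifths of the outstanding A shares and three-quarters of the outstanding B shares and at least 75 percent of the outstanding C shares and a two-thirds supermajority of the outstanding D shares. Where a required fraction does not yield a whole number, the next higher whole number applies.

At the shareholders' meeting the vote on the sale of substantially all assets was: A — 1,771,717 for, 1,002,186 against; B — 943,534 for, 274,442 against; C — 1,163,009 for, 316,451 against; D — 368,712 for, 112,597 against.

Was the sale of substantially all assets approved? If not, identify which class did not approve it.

Not approved — the C shares did not give the required vote.

A: 3/5 of 2951279 = 1770767.40, rounded up to 1770768; 1,770,768 required, 1,771,717 in favor — approved.
B: 3/4 of 1257725 = 943293.75, rounded up to 943294; 943,294 required, 943,534 in favor — approved.
C: 3/4 of 1550787 = 1163090.25, rounded up to 1163091; 1,163,091 required, 1,163,009 in favor — not approved.
D: 2/3 of 553068 = 368712; 368,712 required, 368,712 in favor — approved.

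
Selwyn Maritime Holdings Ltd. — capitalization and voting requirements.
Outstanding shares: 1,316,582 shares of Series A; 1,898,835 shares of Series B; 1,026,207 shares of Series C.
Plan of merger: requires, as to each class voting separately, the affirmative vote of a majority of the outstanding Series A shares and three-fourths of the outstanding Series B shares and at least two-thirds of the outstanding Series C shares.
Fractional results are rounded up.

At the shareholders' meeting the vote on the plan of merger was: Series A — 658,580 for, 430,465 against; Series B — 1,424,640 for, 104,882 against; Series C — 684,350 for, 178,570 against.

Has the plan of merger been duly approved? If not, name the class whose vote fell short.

Approved — every class gave the required vote.

Series A: a majority of 1316582 is 658292; 658,292 required, 658,580 in favor — approved.
Series B: 3/4 of 1898835 = 1424126.25, rounded up to 1424127; 1,424,127 required, 1,424,640 in favor — approved.
Series C: 2/3 of 1026207 = 684138; 684,138 required, 684,350 in favor — approved.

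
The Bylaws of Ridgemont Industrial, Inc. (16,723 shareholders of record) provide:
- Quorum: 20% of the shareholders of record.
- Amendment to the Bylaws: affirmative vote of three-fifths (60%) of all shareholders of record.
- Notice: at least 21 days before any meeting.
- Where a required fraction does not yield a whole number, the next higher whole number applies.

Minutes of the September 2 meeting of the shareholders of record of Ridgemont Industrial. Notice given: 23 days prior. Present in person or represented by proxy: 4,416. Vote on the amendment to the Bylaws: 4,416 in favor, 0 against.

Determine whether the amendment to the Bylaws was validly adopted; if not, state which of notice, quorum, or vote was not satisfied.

Notice: 23 days given; 21 required. Satisfied.
Quorum: 20% of 16,723 = 3,344.60, rounded up to 3,345; 4,416 present. Satisfied.
Vote: requires three-fifths of all shareholders of record (16,723); 3/5 of 16723 = 10033.80, rounded up to 10034, so 10,034 needed; 4,416 in favor. Not satisfied.

Invalid — vote requirement not satisfied.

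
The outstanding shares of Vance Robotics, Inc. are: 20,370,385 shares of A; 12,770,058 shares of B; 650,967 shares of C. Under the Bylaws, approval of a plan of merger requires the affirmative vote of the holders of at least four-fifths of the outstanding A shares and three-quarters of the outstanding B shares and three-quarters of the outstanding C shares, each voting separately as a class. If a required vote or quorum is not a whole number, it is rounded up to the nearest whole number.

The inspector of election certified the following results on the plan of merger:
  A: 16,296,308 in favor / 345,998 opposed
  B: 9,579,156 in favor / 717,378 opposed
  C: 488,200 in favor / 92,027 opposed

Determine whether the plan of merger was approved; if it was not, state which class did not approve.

A: 4/5 of 20370385 = 16296308; 16,296,308 required, 16,296,308 in favor — approved.
B: 3/4 of 12770058 = 9577543.50, rounded up to 9577544; 9,577,544 required, 9,579,156 in favor — approved.
C: 3/4 of 650967 = 488225.25, rounded up to 488226; 488,226 required, 488,200 in favor — not approved.

Not approved — the C shares did not give the required vote.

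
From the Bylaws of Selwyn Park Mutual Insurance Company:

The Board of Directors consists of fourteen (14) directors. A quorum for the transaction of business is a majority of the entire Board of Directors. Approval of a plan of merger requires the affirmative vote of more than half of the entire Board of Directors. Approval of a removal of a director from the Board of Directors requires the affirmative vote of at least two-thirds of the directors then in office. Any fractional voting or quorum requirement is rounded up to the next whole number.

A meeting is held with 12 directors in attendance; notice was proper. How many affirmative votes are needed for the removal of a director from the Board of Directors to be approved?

The removal of a director from the Board of Directors requires two-thirds of the directors then in office (14).
2/3 of 14 = 9.33, rounded up to 10.

10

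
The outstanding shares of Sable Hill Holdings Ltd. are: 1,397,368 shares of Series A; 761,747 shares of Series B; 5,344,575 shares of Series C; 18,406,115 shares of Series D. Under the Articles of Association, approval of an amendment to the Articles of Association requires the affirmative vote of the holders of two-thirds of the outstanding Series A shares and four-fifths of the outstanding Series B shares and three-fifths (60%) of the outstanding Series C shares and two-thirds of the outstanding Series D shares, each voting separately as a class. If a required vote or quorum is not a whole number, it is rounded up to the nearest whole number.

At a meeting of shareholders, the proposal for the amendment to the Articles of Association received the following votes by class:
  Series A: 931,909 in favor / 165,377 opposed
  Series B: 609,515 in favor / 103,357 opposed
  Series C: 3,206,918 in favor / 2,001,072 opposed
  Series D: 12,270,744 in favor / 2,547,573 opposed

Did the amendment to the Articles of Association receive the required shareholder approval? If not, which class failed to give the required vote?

Approved — every class gave the required vote.

Series A: 2/3 of 1397368 = 931578.67, rounded up to 931579; 931,579 required, 931,909 in favor — approved.
Series B: 4/5 of 761747 = 609397.60, rounded up to 609398; 609,398 required, 609,515 in favor — approved.
Series C: 3/5 of 5344575 = 3206745; 3,206,745 required, 3,206,918 in favor — approved.
Series D: 2/3 of 18406115 = 12270743.33, rounded up to 12270744; 12,270,744 required, 12,270,744 in favor — approved.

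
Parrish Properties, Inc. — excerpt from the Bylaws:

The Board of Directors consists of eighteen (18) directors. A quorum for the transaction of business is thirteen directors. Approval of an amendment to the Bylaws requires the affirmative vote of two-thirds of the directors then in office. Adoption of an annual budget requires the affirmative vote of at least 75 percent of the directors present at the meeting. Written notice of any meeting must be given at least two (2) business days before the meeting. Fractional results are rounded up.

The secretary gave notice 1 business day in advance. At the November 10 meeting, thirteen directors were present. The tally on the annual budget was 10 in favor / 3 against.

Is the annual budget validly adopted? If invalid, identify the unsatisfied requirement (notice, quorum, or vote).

Notice: 1 business day given; 2 required (1 < 2). Not satisfied.
Quorum: 13 present; quorum is 13. Satisfied.
Vote: the annual budget requires three-fourths of the directors present (13). 3/4 of 13 = 9.75, rounded up to 10, so 10 affirmative votes are needed; 10 voted in favor. Satisfied.

Invalid — notice requirement not satisfied.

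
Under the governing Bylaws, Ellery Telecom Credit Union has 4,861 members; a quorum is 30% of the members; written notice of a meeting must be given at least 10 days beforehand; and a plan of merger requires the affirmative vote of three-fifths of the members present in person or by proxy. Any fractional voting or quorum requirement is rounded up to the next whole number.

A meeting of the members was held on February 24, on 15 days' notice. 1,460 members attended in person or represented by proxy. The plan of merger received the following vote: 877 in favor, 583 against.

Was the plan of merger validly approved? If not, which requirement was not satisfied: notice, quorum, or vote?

Notice: 15 days given; 10 required. Satisfied.
Quorum: 30% of 4,861 = 1,458.30, rounded up to 1,459; 1,460 present. Satisfied.
Vote: requires three-fifths of those present (1,460); 3/5 of 1460 = 876, so 876 needed; 877 in favor. Satisfied.

Valid — all requirements satisfied.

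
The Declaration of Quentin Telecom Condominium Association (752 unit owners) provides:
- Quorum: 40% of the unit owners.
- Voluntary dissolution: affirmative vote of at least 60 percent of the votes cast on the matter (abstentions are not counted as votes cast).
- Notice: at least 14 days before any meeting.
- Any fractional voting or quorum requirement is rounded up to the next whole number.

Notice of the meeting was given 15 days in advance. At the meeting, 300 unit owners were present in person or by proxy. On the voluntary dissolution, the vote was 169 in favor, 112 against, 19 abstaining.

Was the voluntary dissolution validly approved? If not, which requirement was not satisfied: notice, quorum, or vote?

Notice: 15 days given; 14 required. Satisfied.
Quorum: 40% of 752 = 300.80, rounded up to 301; 300 present. Not satisfied.
Vote: requires three-fifths of the votes cast (300 − 19 abstaining = 281); 3/5 of 281 = 168.60, rounded up to 169, so 169 needed; 169 in favor. Satisfied.

Invalid — quorum requirement not satisfied.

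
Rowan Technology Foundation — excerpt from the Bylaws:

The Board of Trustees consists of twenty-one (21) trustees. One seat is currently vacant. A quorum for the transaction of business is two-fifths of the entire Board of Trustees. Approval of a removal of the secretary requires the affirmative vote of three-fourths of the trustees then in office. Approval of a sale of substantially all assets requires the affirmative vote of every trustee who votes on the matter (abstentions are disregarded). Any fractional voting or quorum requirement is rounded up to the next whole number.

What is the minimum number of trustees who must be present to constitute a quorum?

9

2/5 of 21 = 8.40, rounded up to 9.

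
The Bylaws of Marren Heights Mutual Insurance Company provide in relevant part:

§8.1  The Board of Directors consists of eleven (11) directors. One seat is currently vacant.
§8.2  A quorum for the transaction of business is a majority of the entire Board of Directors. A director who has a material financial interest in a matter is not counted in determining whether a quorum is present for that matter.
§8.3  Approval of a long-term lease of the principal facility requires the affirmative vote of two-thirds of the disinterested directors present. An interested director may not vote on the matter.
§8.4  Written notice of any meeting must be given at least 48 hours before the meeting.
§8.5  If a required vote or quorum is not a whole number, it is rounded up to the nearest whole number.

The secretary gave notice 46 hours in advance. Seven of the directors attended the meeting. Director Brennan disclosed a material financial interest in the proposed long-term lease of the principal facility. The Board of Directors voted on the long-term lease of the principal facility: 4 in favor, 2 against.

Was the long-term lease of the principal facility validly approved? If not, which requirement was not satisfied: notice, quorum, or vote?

Invalid — notice requirement not satisfied.

Notice: 46 hours given; 48 required (46 < 48). Not satisfied.
Quorum: 7 present, but the 1 interested director does not count, leaving 6. Quorum is 6. Satisfied.
Vote: the long-term lease of the principal facility requires two-thirds of the disinterested directors present (7 − 1 = 6). 2/3 of 6 = 4, so 4 affirmative votes are needed; 4 voted in favor. Satisfied.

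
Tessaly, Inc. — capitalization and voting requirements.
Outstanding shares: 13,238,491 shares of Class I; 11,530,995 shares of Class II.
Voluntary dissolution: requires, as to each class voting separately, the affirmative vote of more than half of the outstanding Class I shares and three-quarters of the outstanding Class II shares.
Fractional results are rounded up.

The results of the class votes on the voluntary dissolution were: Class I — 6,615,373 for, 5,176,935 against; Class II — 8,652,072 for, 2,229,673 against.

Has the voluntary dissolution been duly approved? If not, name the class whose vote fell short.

Not approved — the Class I shares did not give the required vote.

Class I: a majority of 13238491 is 6619246; 6,619,246 required, 6,615,373 in favor — not approved.
Class II: 3/4 of 11530995 = 8648246.25, rounded up to 8648247; 8,648,247 required, 8,652,072 in favor — approved.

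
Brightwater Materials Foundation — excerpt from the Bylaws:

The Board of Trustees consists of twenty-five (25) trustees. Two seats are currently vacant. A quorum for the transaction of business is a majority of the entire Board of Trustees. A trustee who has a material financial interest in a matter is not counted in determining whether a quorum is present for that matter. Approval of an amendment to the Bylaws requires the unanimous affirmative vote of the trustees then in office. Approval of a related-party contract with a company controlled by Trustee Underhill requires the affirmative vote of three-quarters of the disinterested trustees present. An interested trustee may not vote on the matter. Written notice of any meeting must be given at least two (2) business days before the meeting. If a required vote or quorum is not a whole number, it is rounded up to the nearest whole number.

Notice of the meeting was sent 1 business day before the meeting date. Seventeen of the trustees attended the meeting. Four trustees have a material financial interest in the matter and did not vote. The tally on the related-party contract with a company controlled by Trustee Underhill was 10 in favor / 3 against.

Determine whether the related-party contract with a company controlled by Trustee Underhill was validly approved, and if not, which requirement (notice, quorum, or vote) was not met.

Notice: 1 business day given; 2 required (1 < 2). Not satisfied.
Quorum: 17 present, but the 4 interested trustees do not count, leaving 13. Quorum is 13. Satisfied.
Vote: the related-party contract with a company controlled by Trustee Underhill requires three-fourths of the disinterested trustees present (17 − 4 = 13). 3/4 of 13 = 9.75, rounded up to 10, so 10 affirmative votes are needed; 10 voted in favor. Satisfied.

Invalid — notice requirement not satisfied.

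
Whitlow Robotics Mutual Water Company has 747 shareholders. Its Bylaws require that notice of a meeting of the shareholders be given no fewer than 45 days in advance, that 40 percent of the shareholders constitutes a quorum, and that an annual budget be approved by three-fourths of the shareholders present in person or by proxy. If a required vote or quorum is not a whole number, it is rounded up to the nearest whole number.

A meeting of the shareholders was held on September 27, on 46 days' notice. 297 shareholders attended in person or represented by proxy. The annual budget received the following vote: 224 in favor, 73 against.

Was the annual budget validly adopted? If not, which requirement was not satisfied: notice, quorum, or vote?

Notice: 46 days given; 45 required. Satisfied.
Quorum: 40% of 747 = 298.80, rounded up to 299; 297 present. Not satisfied.
Vote: requires three-fourths of those present (297); 3/4 of 297 = 222.75, rounded up to 223, so 223 needed; 224 in favor. Satisfied.

Invalid — quorum requirement not satisfied.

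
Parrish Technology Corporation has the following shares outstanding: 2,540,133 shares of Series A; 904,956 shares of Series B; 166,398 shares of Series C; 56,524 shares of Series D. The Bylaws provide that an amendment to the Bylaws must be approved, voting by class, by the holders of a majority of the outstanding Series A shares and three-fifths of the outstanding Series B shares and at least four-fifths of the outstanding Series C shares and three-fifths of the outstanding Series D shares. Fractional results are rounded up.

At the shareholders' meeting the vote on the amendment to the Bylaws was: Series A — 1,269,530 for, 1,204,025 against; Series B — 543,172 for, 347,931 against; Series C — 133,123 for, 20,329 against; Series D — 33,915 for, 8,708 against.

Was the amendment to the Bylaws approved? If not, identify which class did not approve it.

Not approved — the Series A shares did not give the required vote.

Series A: a majority of 2540133 is 1270067; 1,270,067 required, 1,269,530 in favor — not approved.
Series B: 3/5 of 904956 = 542973.60, rounded up to 542974; 542,974 required, 543,172 in favor — approved.
Series C: 4/5 of 166398 = 133118.40, rounded up to 133119; 133,119 required, 133,123 in favor — approved.
Series D: 3/5 of 56524 = 33914.40, rounded up to 33915; 33,915 required, 33,915 in favor — approved.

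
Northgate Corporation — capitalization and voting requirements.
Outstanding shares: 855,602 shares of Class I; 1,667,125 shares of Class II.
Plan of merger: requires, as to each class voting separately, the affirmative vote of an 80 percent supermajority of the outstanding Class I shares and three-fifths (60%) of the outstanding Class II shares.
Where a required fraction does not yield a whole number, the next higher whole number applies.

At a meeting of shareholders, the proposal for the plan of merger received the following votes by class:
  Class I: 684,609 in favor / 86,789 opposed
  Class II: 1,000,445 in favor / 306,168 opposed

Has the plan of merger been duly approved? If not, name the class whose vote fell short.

Approved — every class gave the required vote.

Class I: 4/5 of 855602 = 684481.60, rounded up to 684482; 684,482 required, 684,609 in favor — approved.
Class II: 3/5 of 1667125 = 1000275; 1,000,275 required, 1,000,445 in favor — approved.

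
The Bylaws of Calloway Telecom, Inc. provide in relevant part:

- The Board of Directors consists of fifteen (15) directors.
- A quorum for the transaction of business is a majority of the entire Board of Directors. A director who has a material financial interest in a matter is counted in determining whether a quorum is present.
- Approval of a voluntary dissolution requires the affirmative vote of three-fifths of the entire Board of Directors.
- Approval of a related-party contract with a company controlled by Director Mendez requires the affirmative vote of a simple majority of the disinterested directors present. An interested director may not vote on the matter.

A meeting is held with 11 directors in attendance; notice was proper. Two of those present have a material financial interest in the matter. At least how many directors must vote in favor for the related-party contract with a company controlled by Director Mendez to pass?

5

The related-party contract with a company controlled by Director Mendez requires a majority of the disinterested directors present (11 − 2 = 9).
A majority of 9 is 5.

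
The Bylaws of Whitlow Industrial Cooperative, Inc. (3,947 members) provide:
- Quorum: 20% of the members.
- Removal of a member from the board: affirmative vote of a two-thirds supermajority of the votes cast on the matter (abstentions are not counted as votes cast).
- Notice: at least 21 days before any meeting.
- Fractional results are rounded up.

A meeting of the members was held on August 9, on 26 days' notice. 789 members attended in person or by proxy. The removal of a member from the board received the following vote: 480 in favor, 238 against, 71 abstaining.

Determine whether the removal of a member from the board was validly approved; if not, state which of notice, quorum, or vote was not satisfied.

Invalid — quorum requirement not satisfied.

Notice: 26 days given; 21 required. Satisfied.
Quorum: 20% of 3,947 = 789.40, rounded up to 790; 789 present. Not satisfied.
Vote: requires two-thirds of the votes cast (789 − 71 abstaining = 718); 2/3 of 718 = 478.67, rounded up to 479, so 479 needed; 480 in favor. Satisfied.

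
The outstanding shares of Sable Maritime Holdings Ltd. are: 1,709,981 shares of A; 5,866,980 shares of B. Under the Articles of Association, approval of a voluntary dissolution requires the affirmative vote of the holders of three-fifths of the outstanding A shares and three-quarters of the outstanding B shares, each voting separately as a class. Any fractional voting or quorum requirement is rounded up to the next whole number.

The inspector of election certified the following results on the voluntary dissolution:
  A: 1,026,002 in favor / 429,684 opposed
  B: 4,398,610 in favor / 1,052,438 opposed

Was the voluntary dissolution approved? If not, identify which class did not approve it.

Not approved — the B shares did not give the required vote.

A: 3/5 of 1709981 = 1025988.60, rounded up to 1025989; 1,025,989 required, 1,026,002 in favor — approved.
B: 3/4 of 5866980 = 4400235; 4,400,235 required, 4,398,610 in favor — not approved.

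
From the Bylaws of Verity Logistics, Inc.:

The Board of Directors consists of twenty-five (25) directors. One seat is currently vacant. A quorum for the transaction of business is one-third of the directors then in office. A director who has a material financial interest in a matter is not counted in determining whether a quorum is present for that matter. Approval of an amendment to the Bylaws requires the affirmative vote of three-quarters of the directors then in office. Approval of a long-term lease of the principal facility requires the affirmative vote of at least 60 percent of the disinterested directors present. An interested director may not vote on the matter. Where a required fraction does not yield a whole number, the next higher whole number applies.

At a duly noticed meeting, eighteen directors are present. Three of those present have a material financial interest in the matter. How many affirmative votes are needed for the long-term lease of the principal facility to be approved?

The long-term lease of the principal facility requires three-fifths of the disinterested directors present (18 − 3 = 15).
3/5 of 15 = 9.

9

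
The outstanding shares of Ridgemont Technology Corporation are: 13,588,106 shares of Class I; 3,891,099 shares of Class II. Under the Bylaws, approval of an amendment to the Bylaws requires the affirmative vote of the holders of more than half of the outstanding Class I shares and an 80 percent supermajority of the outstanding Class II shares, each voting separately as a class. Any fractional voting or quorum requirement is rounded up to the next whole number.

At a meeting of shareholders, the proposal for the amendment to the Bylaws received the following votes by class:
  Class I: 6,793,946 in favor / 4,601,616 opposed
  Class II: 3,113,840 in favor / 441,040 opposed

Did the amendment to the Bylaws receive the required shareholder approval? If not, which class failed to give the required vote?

Class I: a majority of 13588106 is 6794054; 6,794,054 required, 6,793,946 in favor — not approved.
Class II: 4/5 of 3891099 = 3112879.20, rounded up to 3112880; 3,112,880 required, 3,113,840 in favor — approved.

Not approved — the Class I shares did not give the required vote.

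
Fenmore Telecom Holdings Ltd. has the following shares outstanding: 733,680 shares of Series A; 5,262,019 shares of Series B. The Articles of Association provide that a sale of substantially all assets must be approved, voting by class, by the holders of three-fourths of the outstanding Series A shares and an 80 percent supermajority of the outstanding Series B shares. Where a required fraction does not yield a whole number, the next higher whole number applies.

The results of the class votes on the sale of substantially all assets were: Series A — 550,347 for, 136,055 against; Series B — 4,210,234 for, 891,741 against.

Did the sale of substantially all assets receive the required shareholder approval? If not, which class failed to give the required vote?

Series A: 3/4 of 733680 = 550260; 550,260 required, 550,347 in favor — approved.
Series B: 4/5 of 5262019 = 4209615.20, rounded up to 4209616; 4,209,616 required, 4,210,234 in favor — approved.

Approved — every class gave the required vote.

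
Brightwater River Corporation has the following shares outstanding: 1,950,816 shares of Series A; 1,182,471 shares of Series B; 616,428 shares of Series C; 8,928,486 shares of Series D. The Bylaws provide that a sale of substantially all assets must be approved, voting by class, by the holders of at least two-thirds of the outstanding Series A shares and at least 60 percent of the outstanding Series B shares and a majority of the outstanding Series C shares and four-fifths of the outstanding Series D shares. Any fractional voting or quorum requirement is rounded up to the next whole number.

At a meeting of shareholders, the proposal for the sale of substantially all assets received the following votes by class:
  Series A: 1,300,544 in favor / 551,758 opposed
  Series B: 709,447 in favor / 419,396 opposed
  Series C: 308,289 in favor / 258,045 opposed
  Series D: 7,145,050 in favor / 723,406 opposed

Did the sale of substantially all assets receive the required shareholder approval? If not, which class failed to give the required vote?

Not approved — the Series B shares did not give the required vote.

Series A: 2/3 of 1950816 = 1300544; 1,300,544 required, 1,300,544 in favor — approved.
Series B: 3/5 of 1182471 = 709482.60, rounded up to 709483; 709,483 required, 709,447 in favor — not approved.
Series C: a majority of 616428 is 308215; 308,215 required, 308,289 in favor — approved.
Series D: 4/5 of 8928486 = 7142788.80, rounded up to 7142789; 7,142,789 required, 7,145,050 in favor — approved.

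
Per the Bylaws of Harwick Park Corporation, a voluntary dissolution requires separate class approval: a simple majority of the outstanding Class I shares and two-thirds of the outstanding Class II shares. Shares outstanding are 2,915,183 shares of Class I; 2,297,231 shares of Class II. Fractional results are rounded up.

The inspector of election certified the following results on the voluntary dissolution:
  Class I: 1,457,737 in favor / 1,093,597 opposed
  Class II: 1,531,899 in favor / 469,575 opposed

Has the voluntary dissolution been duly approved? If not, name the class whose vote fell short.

Class I: a majority of 2915183 is 1457592; 1,457,592 required, 1,457,737 in favor — approved.
Class II: 2/3 of 2297231 = 1531487.33, rounded up to 1531488; 1,531,488 required, 1,531,899 in favor — approved.

Approved — every class gave the required vote.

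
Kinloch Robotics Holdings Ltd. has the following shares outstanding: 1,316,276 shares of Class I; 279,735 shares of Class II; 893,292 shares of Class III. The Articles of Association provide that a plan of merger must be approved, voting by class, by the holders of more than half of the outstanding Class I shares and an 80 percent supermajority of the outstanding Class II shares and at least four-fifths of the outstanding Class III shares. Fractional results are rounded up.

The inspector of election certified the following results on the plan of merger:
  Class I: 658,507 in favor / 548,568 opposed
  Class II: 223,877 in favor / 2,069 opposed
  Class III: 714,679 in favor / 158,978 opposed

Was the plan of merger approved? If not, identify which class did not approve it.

Approved — every class gave the required vote.

Class I: a majority of 1316276 is 658139; 658,139 required, 658,507 in favor — approved.
Class II: 4/5 of 279735 = 223788; 223,788 required, 223,877 in favor — approved.
Class III: 4/5 of 893292 = 714633.60, rounded up to 714634; 714,634 required, 714,679 in favor — approved.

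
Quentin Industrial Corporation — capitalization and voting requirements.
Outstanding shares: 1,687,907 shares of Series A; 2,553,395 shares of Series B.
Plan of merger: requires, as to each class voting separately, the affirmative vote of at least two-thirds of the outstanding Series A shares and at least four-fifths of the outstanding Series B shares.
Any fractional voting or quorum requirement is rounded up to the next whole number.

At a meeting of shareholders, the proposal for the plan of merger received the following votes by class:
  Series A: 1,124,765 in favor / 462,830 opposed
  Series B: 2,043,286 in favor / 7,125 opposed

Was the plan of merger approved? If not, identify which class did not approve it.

Not approved — the Series A shares did not give the required vote.

Series A: 2/3 of 1687907 = 1125271.33, rounded up to 1125272; 1,125,272 required, 1,124,765 in favor — not approved.
Series B: 4/5 of 2553395 = 2042716; 2,042,716 required, 2,043,286 in favor — approved.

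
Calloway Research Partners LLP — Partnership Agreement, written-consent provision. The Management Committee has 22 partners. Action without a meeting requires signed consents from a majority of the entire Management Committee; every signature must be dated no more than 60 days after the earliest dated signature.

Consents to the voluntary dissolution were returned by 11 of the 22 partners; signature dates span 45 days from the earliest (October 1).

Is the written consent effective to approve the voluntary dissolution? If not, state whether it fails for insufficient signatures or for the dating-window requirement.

Signatures required: a majority of 22 — a majority of 22 is 12, so 12 needed; 11 signed. Insufficient.
Dating window: the latest signature is 45 days after the earliest; the limit is 60 days. Within the window.

Not effective — insufficient signatures.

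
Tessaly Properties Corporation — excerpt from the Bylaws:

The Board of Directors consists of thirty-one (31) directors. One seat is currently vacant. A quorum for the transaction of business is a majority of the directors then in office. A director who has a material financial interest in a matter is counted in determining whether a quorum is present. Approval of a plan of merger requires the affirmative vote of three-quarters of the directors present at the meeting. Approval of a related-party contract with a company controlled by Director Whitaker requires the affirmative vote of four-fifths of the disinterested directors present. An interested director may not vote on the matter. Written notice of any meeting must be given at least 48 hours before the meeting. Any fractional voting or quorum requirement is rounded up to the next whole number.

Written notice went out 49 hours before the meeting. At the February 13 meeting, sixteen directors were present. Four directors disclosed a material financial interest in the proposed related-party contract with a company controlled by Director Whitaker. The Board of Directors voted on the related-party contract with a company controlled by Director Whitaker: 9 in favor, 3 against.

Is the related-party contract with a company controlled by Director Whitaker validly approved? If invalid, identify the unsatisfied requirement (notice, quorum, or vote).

Notice: 49 hours given; 48 required (49 ≥ 48). Satisfied.
Quorum: 16 present (interested directors count toward quorum); quorum is 16. Satisfied.
Vote: the related-party contract with a company controlled by Director Whitaker requires four-fifths of the disinterested directors present (16 − 4 = 12). 4/5 of 12 = 9.60, rounded up to 10, so 10 affirmative votes are needed; 9 voted in favor. Not satisfied.

Invalid — vote requirement not satisfied.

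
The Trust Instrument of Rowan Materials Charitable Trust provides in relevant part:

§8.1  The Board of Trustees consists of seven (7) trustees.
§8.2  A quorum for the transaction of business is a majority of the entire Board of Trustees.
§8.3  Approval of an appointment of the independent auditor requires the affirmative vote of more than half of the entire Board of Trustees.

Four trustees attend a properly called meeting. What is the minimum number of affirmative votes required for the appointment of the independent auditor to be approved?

4

The appointment of the independent auditor requires a majority of the entire Board of Trustees (7).
A majority of 7 is 4.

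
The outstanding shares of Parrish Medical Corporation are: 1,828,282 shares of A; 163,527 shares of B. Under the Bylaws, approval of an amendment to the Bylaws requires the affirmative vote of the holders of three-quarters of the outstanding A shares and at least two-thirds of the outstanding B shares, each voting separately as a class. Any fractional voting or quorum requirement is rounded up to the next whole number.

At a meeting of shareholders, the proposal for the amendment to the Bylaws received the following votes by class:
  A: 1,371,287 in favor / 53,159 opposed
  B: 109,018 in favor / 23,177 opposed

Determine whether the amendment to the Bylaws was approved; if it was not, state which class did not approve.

A: 3/4 of 1828282 = 1371211.50, rounded up to 1371212; 1,371,212 required, 1,371,287 in favor — approved.
B: 2/3 of 163527 = 109018; 109,018 required, 109,018 in favor — approved.

Approved — every class gave the required vote.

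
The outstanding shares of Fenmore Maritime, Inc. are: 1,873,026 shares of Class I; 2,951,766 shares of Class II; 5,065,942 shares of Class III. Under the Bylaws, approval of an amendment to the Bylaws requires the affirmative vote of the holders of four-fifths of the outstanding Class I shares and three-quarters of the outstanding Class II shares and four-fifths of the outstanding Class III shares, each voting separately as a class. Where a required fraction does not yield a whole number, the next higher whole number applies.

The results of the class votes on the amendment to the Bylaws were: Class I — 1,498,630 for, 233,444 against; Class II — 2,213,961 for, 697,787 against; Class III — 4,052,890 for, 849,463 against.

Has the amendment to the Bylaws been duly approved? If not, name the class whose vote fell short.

Class I: 4/5 of 1873026 = 1498420.80, rounded up to 1498421; 1,498,421 required, 1,498,630 in favor — approved.
Class II: 3/4 of 2951766 = 2213824.50, rounded up to 2213825; 2,213,825 required, 2,213,961 in favor — approved.
Class III: 4/5 of 5065942 = 4052753.60, rounded up to 4052754; 4,052,754 required, 4,052,890 in favor — approved.

Approved — every class gave the required vote.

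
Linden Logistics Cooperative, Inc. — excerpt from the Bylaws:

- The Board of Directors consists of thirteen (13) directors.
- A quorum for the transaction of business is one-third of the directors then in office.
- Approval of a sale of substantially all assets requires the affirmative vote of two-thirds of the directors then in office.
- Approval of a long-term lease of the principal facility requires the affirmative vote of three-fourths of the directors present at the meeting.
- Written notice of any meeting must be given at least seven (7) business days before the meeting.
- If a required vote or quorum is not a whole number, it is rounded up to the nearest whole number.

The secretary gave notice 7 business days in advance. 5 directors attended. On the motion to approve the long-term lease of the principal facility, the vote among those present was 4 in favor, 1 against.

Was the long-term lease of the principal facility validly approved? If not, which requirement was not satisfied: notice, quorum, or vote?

Notice: 7 business days given; 7 required (7 ≥ 7). Satisfied.
Quorum: 5 present; quorum is 5. Satisfied.
Vote: the long-term lease of the principal facility requires three-fourths of the directors present (5). 3/4 of 5 = 3.75, rounded up to 4, so 4 affirmative votes are needed; 4 voted in favor. Satisfied.

Valid — all requirements satisfied.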